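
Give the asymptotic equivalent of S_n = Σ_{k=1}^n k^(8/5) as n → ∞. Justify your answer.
S_n ~ (5/13) · n^(13/5)

Integral comparison: Σ_{k=1}^n k^(8/5) = ∫_0^n x^(8/5) dx + O(n^(8/5)). The integral is n^(1 + 8/5) / (1 + 8/5) = n^((8+5)/5) / ((8+5)/5) = (5/13) · n^(13/5).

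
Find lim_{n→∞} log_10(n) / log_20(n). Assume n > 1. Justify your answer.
lim = ln(20) / ln(10) = log_10(20)

Change of base: log_10(n) = ln n / ln 10 and log_20(n) = ln n / ln 20. The ratio is (ln n / ln 10) · (ln 20 / ln n) = ln 20 / ln 10, a constant independent of n. So the limit is ln 20 / ln 10 = log_10(20).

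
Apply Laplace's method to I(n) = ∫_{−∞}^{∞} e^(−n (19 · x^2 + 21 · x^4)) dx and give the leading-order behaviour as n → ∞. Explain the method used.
I(n) ~ sqrt(π/(19n))

φ(x) = 19 · x^2 + 21 · x^4 has its unique global minimum at x* = 0 (since φ'(x) = 38x + 84x^3 = 0 only at x = 0 for real x with both coefficients positive, and φ → ∞ as |x| → ∞). At x* = 0, φ(0) = 0 and φ''(0) = 38. Laplace's method then gives
  I(n) ~ sqrt(2π / (n · φ''(0))) · e^(−n φ(0)) = sqrt(2π / (38n)) = sqrt(π/(19n)).
The 21 · x^4 term contributes only at subleading order (an O(1/n) relative correction).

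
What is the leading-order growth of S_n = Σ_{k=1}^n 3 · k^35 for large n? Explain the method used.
S_n ~ n^36 / 12

By integral comparison (Euler-Maclaurin), Σ_{k=1}^n 3 · k^35 = 3 · ∫_0^n x^35 dx + O(n^35) = 3 · n^36/36 = n^36 / 12 + O(n^35). (Equivalently, Faulhaber's formula gives the same leading term.)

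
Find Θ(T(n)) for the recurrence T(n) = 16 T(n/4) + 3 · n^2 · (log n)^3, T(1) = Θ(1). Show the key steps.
T(n) = Θ(n^2 · (log n)^4)

Here log_4 16 = 2 and f(n) = 3 · n^2 · (log n)^3 = Θ(n^(log_4 16) · (log n)^3). This is the extended Case 2 of the master theorem (f matches the critical exponent up to log factors), giving T(n) = Θ(n^(log_4 16) · (log n)^(3+1)) = Θ(n^2 · (log n)^4).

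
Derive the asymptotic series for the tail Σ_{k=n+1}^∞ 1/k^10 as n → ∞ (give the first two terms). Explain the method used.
Σ_{k>n} 1/k^10 = 1/(9 · n^9) − 1/(2 · n^10) + O(1/n^11)

Compare to the integral: ∫_{n}^∞ x^(−10) dx = [−x^(−9)/9]_{n}^∞ = 1/((10−1)·n^9). The Euler-Maclaurin correction adds −f(n)/2 = −1/(2·n^10). Euler-Maclaurin then gives
  Σ_{k>n} 1/k^10 = ∫_{n}^∞ dx/x^10 − 1/(2·n^10) + O(1/n^11).
(Equivalently this is ζ(10) − Σ_{k≤n} 1/k^10.)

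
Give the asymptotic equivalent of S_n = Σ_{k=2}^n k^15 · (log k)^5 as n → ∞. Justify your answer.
S_n ~ n^16 · (log n)^5 / 16

By integral comparison, S_n = ∫_1^n x^15 · (log x)^5 dx + O(n^15 · (log n)^5). For the integral, the leading term of ∫_1^n x^15 (log x)^5 dx is n^16/16 · (log n)^5 (by repeated integration by parts; each step lowers the log-exponent and produces a relatively O(1/log n) correction). Hence S_n ~ n^16 · (log n)^5 / 16.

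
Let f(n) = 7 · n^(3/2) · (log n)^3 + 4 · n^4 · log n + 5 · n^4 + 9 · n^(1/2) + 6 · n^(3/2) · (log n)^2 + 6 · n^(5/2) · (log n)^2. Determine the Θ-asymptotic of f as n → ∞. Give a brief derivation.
f(n) ∈ Θ(n^4 · log n)

Compare the terms by growth order. For large n, n^a · (log n)^b dominates n^a' · (log n)^b' iff a > a', or (a = a' and b > b'). Ranking the 6 terms shows the dominant one is 4 · n^4 · log n. Hence f(n) ∈ Θ(n^4 · log n).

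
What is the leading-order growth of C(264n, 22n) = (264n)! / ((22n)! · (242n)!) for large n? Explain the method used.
C(264n, 22n) ~ (8916100448256/285311670611)^(22n) · sqrt(6/(11π·22n))

Write N = 22n. Apply Stirling to each factorial:
  (12N)! ~ sqrt(2π·12N) · (12N/e)^(12N),
  N! ~ sqrt(2π N) · (N/e)^N,
  (11N)! ~ sqrt(2π·11N) · (11N/e)^(11N).
The exponential factors combine to (12N)^(12N) / (N^N · (11N)^(11N)) = 12^(12N)/11^(11N) = (12^12/11^11)^N = (8916100448256/285311670611)^N.
The square-root prefactors combine to sqrt(2π·12N) / (sqrt(2π N)·sqrt(2π·11N)) = sqrt(12 / (2π·11·N)) = sqrt(6/(11π·22n)).
Substituting N = 22n: C(264n, 22n) ~ (8916100448256/285311670611)^(22n) · sqrt(6/(11π·22n)).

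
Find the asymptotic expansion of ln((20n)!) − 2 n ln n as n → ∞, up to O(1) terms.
ln((20n)!) − 2 n ln n = 18 n ln n + 20(ln 20 − 1) n + (1/2) ln(2π·20n) + O(1/n)

Stirling: ln((20n)!) = 20n ln(20n) − 20n + (1/2) ln(2π·20n) + O(1/n).
Expand 20n ln(20n) = 20n (ln n + ln 20) = 20n ln n + 20n ln 20.
Subtract 2n ln n: leading term is (20 − 2) n ln n = 18 n ln n. The next term is 20n ln 20 − 20n = 20(ln 20 − 1) n. Then the (1/2) ln(2π·20n) correction.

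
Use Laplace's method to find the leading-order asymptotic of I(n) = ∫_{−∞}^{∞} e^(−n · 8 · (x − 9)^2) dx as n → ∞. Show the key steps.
I(n) = sqrt(π/(8n))

Here φ(x) = 8 · (x − 9)^2 has its unique minimum at x* = 9 with φ(x*) = 0 and φ''(x*) = 16. Laplace's method gives
  I(n) ~ e^(−n φ(x*)) · sqrt(2π / (n · φ''(x*))) = sqrt(2π / (16n)) = sqrt(π/(8n)).
This is exact: substituting u = (x − 9)·sqrt(8n) gives I(n) = (1/sqrt(8n)) ∫_{−∞}^{∞} e^(−u^2) du = sqrt(π/(8n)).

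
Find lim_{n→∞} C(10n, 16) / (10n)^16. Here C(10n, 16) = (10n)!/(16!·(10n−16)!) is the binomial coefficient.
lim = 1/16! = 1/20922789888000

With N = 10n → ∞: C(N, 16) / N^16 = [N(N−1)…(N−15)] / (16! · N^16) = (1/16!) · 1 · (1 − 1/(10n)) · … · (1 − 15/(10n)). Each factor → 1 as N → ∞, so the limit is 1/16! = 1/20922789888000.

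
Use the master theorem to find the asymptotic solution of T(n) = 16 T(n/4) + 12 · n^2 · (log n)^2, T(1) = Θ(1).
T(n) = Θ(n^2 · (log n)^3)

Here log_4 16 = 2 and f(n) = 12 · n^2 · (log n)^2 = Θ(n^(log_4 16) · (log n)^2). This is the extended Case 2 of the master theorem (f matches the critical exponent up to log factors), giving T(n) = Θ(n^(log_4 16) · (log n)^(2+1)) = Θ(n^2 · (log n)^3).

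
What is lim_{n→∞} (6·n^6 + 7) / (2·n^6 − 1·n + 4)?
lim = 6/2 = 3

For large n the leading n^6 terms dominate both numerator and denominator. Dividing top and bottom by n^6, every other term tends to 0, leaving 6/2 = 3.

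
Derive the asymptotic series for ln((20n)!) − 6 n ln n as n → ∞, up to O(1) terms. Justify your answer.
ln((20n)!) − 6 n ln n = 14 n ln n + 20(ln 20 − 1) n + (1/2) ln(2π·20n) + O(1/n)

Stirling: ln((20n)!) = 20n ln(20n) − 20n + (1/2) ln(2π·20n) + O(1/n).
Expand 20n ln(20n) = 20n (ln n + ln 20) = 20n ln n + 20n ln 20.
Subtract 6n ln n: leading term is (20 − 6) n ln n = 14 n ln n. The next term is 20n ln 20 − 20n = 20(ln 20 − 1) n. Then the (1/2) ln(2π·20n) correction.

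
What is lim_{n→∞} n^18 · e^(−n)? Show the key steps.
lim = 0

Exponentials with base > 1 dominate every fixed polynomial: for any fixed c, n^c / e^n → 0 as n → ∞ (e.g. by the ratio test, or since e^n grows faster than any power of n). Hence n^18 · e^(−n) = n^18 / e^n → 0.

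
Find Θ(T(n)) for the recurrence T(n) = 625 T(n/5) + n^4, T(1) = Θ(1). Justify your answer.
T(n) = Θ(n^4 log n)

log_5 625 = 4, and f(n) = n^4 = Θ(n^(log_5 625)). This is Case 2 of the master theorem: T(n) = Θ(f(n) · log n) = Θ(n^4 log n).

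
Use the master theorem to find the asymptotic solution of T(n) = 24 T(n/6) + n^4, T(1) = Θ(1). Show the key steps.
T(n) = Θ(n^4)

log_6 24 ≈ 1.774. f(n) = n^4 dominates n^(log_6 24) since 4 > 1.774, and the regularity condition a·f(n/b) = 24·(n/6)^4 = (24/1296)·n^4 ≤ c·f(n) holds with c = 24/1296 ≈ 0.0185 < 1. So this is Case 3: T(n) = Θ(f(n)) = Θ(n^4).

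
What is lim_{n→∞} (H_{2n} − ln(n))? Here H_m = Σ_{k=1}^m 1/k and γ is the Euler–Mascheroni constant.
lim = ln 2 + γ

By Euler-Maclaurin, H_m = ln m + γ + O(1/m). So
  H_{2n} − ln(n) = ln(2n) + γ − ln(n) + O(1/n)
                       = ln(2/1) + γ + O(1/n).
Hence the limit is ln(2/1) + γ.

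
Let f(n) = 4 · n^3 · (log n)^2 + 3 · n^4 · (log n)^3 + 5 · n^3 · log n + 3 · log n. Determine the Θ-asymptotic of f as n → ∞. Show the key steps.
f(n) ∈ Θ(n^4 · (log n)^3)

Compare the terms by growth order. For large n, n^a · (log n)^b dominates n^a' · (log n)^b' iff a > a', or (a = a' and b > b'). Ranking the 4 terms shows the dominant one is 3 · n^4 · (log n)^3. Hence f(n) ∈ Θ(n^4 · (log n)^3).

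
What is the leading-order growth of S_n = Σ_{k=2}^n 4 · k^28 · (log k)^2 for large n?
S_n ~ 4 · n^29 · (log n)^2 / 29

By integral comparison, S_n = ∫_1^n 4 · x^28 · (log x)^2 dx + O(n^28 · (log n)^2). For the integral, the leading term of ∫_1^n x^28 (log x)^2 dx is n^29/29 · (log n)^2 (by repeated integration by parts; each step lowers the log-exponent and produces a relatively O(1/log n) correction). Hence S_n ~ 4 · n^29 · (log n)^2 / 29.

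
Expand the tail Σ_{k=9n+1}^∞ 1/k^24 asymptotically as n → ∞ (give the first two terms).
Σ_{k>9n} 1/k^24 = 1/(23 · (9n)^23) − 1/(2 · (9n)^24) + O(1/(9n)^25)

Compare to the integral: ∫_{9n}^∞ x^(−24) dx = [−x^(−23)/23]_{9n}^∞ = 1/((24−1)·(9n)^23). The Euler-Maclaurin correction adds −f(9n)/2 = −1/(2·(9n)^24). Euler-Maclaurin then gives
  Σ_{k>9n} 1/k^24 = ∫_{9n}^∞ dx/x^24 − 1/(2·(9n)^24) + O(1/(9n)^25).
(Equivalently this is ζ(24) − Σ_{k≤9n} 1/k^24.)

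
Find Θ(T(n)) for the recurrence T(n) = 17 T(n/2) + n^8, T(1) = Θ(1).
T(n) = Θ(n^8)

log_2 17 ≈ 4.087. f(n) = n^8 dominates n^(log_2 17) since 8 > 4.087, and the regularity condition a·f(n/b) = 17·(n/2)^8 = (17/256)·n^8 ≤ c·f(n) holds with c = 17/256 ≈ 0.0664 < 1. So this is Case 3: T(n) = Θ(f(n)) = Θ(n^8).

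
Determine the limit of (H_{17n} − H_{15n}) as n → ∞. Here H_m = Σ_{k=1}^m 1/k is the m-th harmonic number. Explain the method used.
lim = ln(17/15)

Euler-Maclaurin gives H_m = ln m + γ + 1/(2m) + O(1/m^2). The γ and O(1/m) terms cancel in the difference:
  H_{17n} − H_{15n} = ln(17n) − ln(15n) + O(1/n) = ln(17/15) + O(1/n).
Hence the limit is ln(17/15).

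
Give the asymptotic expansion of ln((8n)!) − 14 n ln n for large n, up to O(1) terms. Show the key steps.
ln((8n)!) − 14 n ln n = −6 n ln n + 8(ln 8 − 1) n + (1/2) ln(2π·8n) + O(1/n)

Stirling: ln((8n)!) = 8n ln(8n) − 8n + (1/2) ln(2π·8n) + O(1/n).
Expand 8n ln(8n) = 8n (ln n + ln 8) = 8n ln n + 8n ln 8.
Subtract 14n ln n: leading term is (8 − 14) n ln n = −6 n ln n. The next term is 8n ln 8 − 8n = 8(ln 8 − 1) n. Then the (1/2) ln(2π·8n) correction.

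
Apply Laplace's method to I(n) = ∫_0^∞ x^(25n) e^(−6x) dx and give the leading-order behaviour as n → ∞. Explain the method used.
I(n) ~ (sqrt(2π·25n) / 6) · (25n/(6e))^(25n)

Write the integrand as exp(25n ln x − 6x) and set f(x) = 25n ln x − 6x. Then f'(x) = 25n/x − 6 = 0 at x* = 25n/6, and f''(x*) = −25n/x*^2 = −6^2/(25n). Laplace's method (interior maximum) gives
  I(n) ~ e^(f(x*)) · sqrt(2π / |f''(x*)|)
        = exp(25n ln(25n/6) − 25n) · sqrt(2π · 25n / 6^2)
        = (25n/6)^(25n) e^(−25n) · sqrt(2π·25n) / 6
        = (sqrt(2π·25n) / 6) · (25n/(6e))^(25n).
This matches Γ(25n+1)/6^(25n+1) with Stirling applied to Γ.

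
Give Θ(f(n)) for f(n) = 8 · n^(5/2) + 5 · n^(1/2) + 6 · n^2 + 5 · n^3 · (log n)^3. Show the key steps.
f(n) ∈ Θ(n^3 · (log n)^3)

Compare the terms by growth order. For large n, n^a · (log n)^b dominates n^a' · (log n)^b' iff a > a', or (a = a' and b > b'). Ranking the 4 terms shows the dominant one is 5 · n^3 · (log n)^3. Hence f(n) ∈ Θ(n^3 · (log n)^3).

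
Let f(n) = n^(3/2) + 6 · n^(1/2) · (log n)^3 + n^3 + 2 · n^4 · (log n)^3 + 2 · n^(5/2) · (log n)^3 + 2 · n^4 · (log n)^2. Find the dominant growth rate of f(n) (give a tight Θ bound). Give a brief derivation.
f(n) ∈ Θ(n^4 · (log n)^3)

Compare the terms by growth order. For large n, n^a · (log n)^b dominates n^a' · (log n)^b' iff a > a', or (a = a' and b > b'). Ranking the 6 terms shows the dominant one is 2 · n^4 · (log n)^3. Hence f(n) ∈ Θ(n^4 · (log n)^3).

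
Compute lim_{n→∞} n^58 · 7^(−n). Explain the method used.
lim = 0

Exponentials with base > 1 dominate every fixed polynomial: for any fixed c, n^c / 7^n → 0 as n → ∞ (e.g. by the ratio test, or by writing 7^n = e^(n ln 7) and noting e^(n ln 7) / n^c → ∞). Hence n^58 · 7^(−n) = n^58 / 7^n → 0.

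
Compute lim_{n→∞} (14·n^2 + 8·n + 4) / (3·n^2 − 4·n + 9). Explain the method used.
lim = 14/3

For large n the leading n^2 terms dominate both numerator and denominator. Dividing top and bottom by n^2, every other term tends to 0, leaving 14/3.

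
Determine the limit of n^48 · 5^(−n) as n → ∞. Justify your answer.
lim = 0

Exponentials with base > 1 dominate every fixed polynomial: for any fixed c, n^c / 5^n → 0 as n → ∞ (e.g. by the ratio test, or by writing 5^n = e^(n ln 5) and noting e^(n ln 5) / n^c → ∞). Hence n^48 · 5^(−n) = n^48 / 5^n → 0.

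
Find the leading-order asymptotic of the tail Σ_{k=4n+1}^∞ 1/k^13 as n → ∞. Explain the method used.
Σ_{k>4n} 1/k^13 ~ 1/(12 · (4n)^12)

Compare to the integral: ∫_{4n}^∞ x^(−13) dx = [−x^(−12)/12]_{4n}^∞ = 1/((13−1)·(4n)^12). Euler-Maclaurin then gives
  Σ_{k>4n} 1/k^13 = ∫_{4n}^∞ dx/x^13 − 1/(2·(4n)^13) + O(1/(4n)^14).
(Equivalently this is ζ(13) − Σ_{k≤4n} 1/k^13.)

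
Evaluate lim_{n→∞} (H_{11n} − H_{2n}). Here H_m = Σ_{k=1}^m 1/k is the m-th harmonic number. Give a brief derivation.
lim = ln(11/2)

Euler-Maclaurin gives H_m = ln m + γ + 1/(2m) + O(1/m^2). The γ and O(1/m) terms cancel in the difference:
  H_{11n} − H_{2n} = ln(11n) − ln(2n) + O(1/n) = ln(11/2) + O(1/n).
Hence the limit is ln(11/2).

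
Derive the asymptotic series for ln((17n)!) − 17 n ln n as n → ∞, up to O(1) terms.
ln((17n)!) − 17 n ln n = 17(ln 17 − 1) n + (1/2) ln(2π·17n) + O(1/n)

Stirling: ln((17n)!) = 17n ln(17n) − 17n + (1/2) ln(2π·17n) + O(1/n).
Since 17n ln(17n) = 17n ln n + 17n ln 17, subtracting 17n ln n cancels the n ln n term exactly. What remains is 17(ln 17 − 1) n + (1/2) ln(2π·17n) + O(1/n).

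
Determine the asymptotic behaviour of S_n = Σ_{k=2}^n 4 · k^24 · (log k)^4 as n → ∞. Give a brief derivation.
S_n ~ 4 · n^25 · (log n)^4 / 25

By integral comparison, S_n = ∫_1^n 4 · x^24 · (log x)^4 dx + O(n^24 · (log n)^4). For the integral, the leading term of ∫_1^n x^24 (log x)^4 dx is n^25/25 · (log n)^4 (by repeated integration by parts; each step lowers the log-exponent and produces a relatively O(1/log n) correction). Hence S_n ~ 4 · n^25 · (log n)^4 / 25.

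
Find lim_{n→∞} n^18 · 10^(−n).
lim = 0

Exponentials with base > 1 dominate every fixed polynomial: for any fixed c, n^c / 10^n → 0 as n → ∞ (e.g. by the ratio test, or by writing 10^n = e^(n ln 10) and noting e^(n ln 10) / n^c → ∞). Hence n^18 · 10^(−n) = n^18 / 10^n → 0.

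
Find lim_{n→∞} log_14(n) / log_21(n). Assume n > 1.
lim = ln(21) / ln(14) = log_14(21)

Change of base: log_14(n) = ln n / ln 14 and log_21(n) = ln n / ln 21. The ratio is (ln n / ln 14) · (ln 21 / ln n) = ln 21 / ln 14, a constant independent of n. So the limit is ln 21 / ln 14 = log_14(21).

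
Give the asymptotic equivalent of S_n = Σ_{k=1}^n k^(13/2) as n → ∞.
S_n ~ (2/15) · n^(15/2)

Integral comparison: Σ_{k=1}^n k^(13/2) = ∫_0^n x^(13/2) dx + O(n^(13/2)). The integral is n^(1 + 13/2) / (1 + 13/2) = n^((13+2)/2) / ((13+2)/2) = (2/15) · n^(15/2).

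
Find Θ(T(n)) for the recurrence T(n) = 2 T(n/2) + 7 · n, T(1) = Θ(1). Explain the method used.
T(n) = Θ(n log n)

log_2 2 = 1, and f(n) = 7 · n = Θ(n^(log_2 2)). This is Case 2 of the master theorem: T(n) = Θ(f(n) · log n) = Θ(n log n).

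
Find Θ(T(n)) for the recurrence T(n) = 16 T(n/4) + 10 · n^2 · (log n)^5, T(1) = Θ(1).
T(n) = Θ(n^2 · (log n)^6)

Here log_4 16 = 2 and f(n) = 10 · n^2 · (log n)^5 = Θ(n^(log_4 16) · (log n)^5). This is the extended Case 2 of the master theorem (f matches the critical exponent up to log factors), giving T(n) = Θ(n^(log_4 16) · (log n)^(5+1)) = Θ(n^2 · (log n)^6).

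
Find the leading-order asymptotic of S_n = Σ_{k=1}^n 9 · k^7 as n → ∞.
S_n ~ 9 · n^8 / 8

By integral comparison (Euler-Maclaurin), Σ_{k=1}^n 9 · k^7 = 9 · ∫_0^n x^7 dx + O(n^7) = 9 · n^8/8 + O(n^7). (Equivalently, Faulhaber's formula gives the same leading term.)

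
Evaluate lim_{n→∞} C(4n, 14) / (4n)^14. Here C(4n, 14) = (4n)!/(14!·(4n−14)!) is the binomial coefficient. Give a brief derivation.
lim = 1/14! = 1/87178291200

With N = 4n → ∞: C(N, 14) / N^14 = [N(N−1)…(N−13)] / (14! · N^14) = (1/14!) · 1 · (1 − 1/(4n)) · … · (1 − 13/(4n)). Each factor → 1 as N → ∞, so the limit is 1/14! = 1/87178291200.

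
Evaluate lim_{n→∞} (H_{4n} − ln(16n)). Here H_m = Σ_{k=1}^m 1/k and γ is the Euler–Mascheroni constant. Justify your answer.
lim = −ln 4 + γ

By Euler-Maclaurin, H_m = ln m + γ + O(1/m). So
  H_{4n} − ln(16n) = ln(4n) + γ − ln(16n) + O(1/n)
                       = ln(4/16) + γ + O(1/n).
Hence the limit is ln(4/16) + γ (= −ln 4).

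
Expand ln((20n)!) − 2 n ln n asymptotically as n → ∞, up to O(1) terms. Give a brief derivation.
ln((20n)!) − 2 n ln n = 18 n ln n + 20(ln 20 − 1) n + (1/2) ln(2π·20n) + O(1/n)

Stirling: ln((20n)!) = 20n ln(20n) − 20n + (1/2) ln(2π·20n) + O(1/n).
Expand 20n ln(20n) = 20n (ln n + ln 20) = 20n ln n + 20n ln 20.
Subtract 2n ln n: leading term is (20 − 2) n ln n = 18 n ln n. The next term is 20n ln 20 − 20n = 20(ln 20 − 1) n. Then the (1/2) ln(2π·20n) correction.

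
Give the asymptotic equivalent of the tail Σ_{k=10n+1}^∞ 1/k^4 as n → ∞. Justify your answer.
Σ_{k>10n} 1/k^4 ~ 1/(3 · (10n)^3)

Compare to the integral: ∫_{10n}^∞ x^(−4) dx = [−x^(−3)/3]_{10n}^∞ = 1/((4−1)·(10n)^3). Euler-Maclaurin then gives
  Σ_{k>10n} 1/k^4 = ∫_{10n}^∞ dx/x^4 − 1/(2·(10n)^4) + O(1/(10n)^5).
(Equivalently this is ζ(4) − Σ_{k≤10n} 1/k^4.)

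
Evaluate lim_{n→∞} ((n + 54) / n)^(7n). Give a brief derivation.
lim = e^378

Rewrite as (1 + 54/n)^(7n). By the standard limit (1 + x/n)^n → e^x, we have (1 + 54/n)^n → e^54, and raising to the 7th power gives e^378.
More precisely, ln[(1 + 54/n)^(7n)] = 7n · ln(1 + 54/n) = 7n · (54/n + O(1/n^2)) = 378 + O(1/n) → 378.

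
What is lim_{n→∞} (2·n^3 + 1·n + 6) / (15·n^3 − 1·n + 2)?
lim = 2/15

For large n the leading n^3 terms dominate both numerator and denominator. Dividing top and bottom by n^3, every other term tends to 0, leaving 2/15.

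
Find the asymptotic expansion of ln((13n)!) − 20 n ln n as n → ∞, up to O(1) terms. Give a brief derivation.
ln((13n)!) − 20 n ln n = −7 n ln n + 13(ln 13 − 1) n + (1/2) ln(2π·13n) + O(1/n)

Stirling: ln((13n)!) = 13n ln(13n) − 13n + (1/2) ln(2π·13n) + O(1/n).
Expand 13n ln(13n) = 13n (ln n + ln 13) = 13n ln n + 13n ln 13.
Subtract 20n ln n: leading term is (13 − 20) n ln n = −7 n ln n. The next term is 13n ln 13 − 13n = 13(ln 13 − 1) n. Then the (1/2) ln(2π·13n) correction.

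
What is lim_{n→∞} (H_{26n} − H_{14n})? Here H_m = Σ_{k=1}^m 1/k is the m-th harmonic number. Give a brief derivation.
lim = ln(26/14) = ln(13/7)

Euler-Maclaurin gives H_m = ln m + γ + 1/(2m) + O(1/m^2). The γ and O(1/m) terms cancel in the difference:
  H_{26n} − H_{14n} = ln(26n) − ln(14n) + O(1/n) = ln(26/14) + O(1/n).
Hence the limit is ln(26/14) = ln(13/7).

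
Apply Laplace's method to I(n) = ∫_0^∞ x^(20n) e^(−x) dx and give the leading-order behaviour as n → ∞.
I(n) ~ sqrt(2π·20n) · (20n/e)^(20n)

Write the integrand as exp(20n ln x − x) and set f(x) = 20n ln x − x. Then f'(x) = 20n/x − 1 = 0 at x* = 20n, and f''(x*) = −20n/x*^2 = −1/(20n). Laplace's method (interior maximum) gives
  I(n) ~ e^(f(x*)) · sqrt(2π / |f''(x*)|)
        = exp(20n ln(20n) − 20n) · sqrt(2π · 20n)
        = (20n)^(20n) e^(−20n) · sqrt(2π·20n)
        = sqrt(2π·20n) · (20n/e)^(20n).
This matches Γ(20n+1) with Stirling applied to Γ.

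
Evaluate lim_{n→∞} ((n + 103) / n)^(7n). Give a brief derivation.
lim = e^721

Rewrite as (1 + 103/n)^(7n). By the standard limit (1 + x/n)^n → e^x, we have (1 + 103/n)^n → e^103, and raising to the 7th power gives e^721.
More precisely, ln[(1 + 103/n)^(7n)] = 7n · ln(1 + 103/n) = 7n · (103/n + O(1/n^2)) = 721 + O(1/n) → 721.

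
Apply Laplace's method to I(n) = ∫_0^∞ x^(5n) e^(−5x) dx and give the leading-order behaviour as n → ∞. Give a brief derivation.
I(n) ~ (sqrt(2π·5n) / 5) · (5n/(5e))^(5n)

Write the integrand as exp(5n ln x − 5x) and set f(x) = 5n ln x − 5x. Then f'(x) = 5n/x − 5 = 0 at x* = 5n/5, and f''(x*) = −5n/x*^2 = −5^2/(5n). Laplace's method (interior maximum) gives
  I(n) ~ e^(f(x*)) · sqrt(2π / |f''(x*)|)
        = exp(5n ln(5n/5) − 5n) · sqrt(2π · 5n / 5^2)
        = (5n/5)^(5n) e^(−5n) · sqrt(2π·5n) / 5
        = (sqrt(2π·5n) / 5) · (5n/(5e))^(5n).
This matches Γ(5n+1)/5^(5n+1) with Stirling applied to Γ.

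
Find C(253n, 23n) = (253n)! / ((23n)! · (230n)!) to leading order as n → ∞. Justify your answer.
C(253n, 23n) ~ (285311670611/10000000000)^(23n) · sqrt(11/(20π·23n))

Write N = 23n. Apply Stirling to each factorial:
  (11N)! ~ sqrt(2π·11N) · (11N/e)^(11N),
  N! ~ sqrt(2π N) · (N/e)^N,
  (10N)! ~ sqrt(2π·10N) · (10N/e)^(10N).
The exponential factors combine to (11N)^(11N) / (N^N · (10N)^(10N)) = 11^(11N)/10^(10N) = (11^11/10^10)^N = (285311670611/10000000000)^N.
The square-root prefactors combine to sqrt(2π·11N) / (sqrt(2π N)·sqrt(2π·10N)) = sqrt(11 / (2π·10·N)) = sqrt(11/(20π·23n)).
Substituting N = 23n: C(253n, 23n) ~ (285311670611/10000000000)^(23n) · sqrt(11/(20π·23n)).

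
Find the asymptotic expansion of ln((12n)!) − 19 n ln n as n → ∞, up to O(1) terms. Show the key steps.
ln((12n)!) − 19 n ln n = −7 n ln n + 12(ln 12 − 1) n + (1/2) ln(2π·12n) + O(1/n)

Stirling: ln((12n)!) = 12n ln(12n) − 12n + (1/2) ln(2π·12n) + O(1/n).
Expand 12n ln(12n) = 12n (ln n + ln 12) = 12n ln n + 12n ln 12.
Subtract 19n ln n: leading term is (12 − 19) n ln n = −7 n ln n. The next term is 12n ln 12 − 12n = 12(ln 12 − 1) n. Then the (1/2) ln(2π·12n) correction.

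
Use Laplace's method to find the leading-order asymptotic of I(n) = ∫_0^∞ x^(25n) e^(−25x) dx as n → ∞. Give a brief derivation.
I(n) ~ (sqrt(2π·25n) / 25) · (25n/(25e))^(25n)

Write the integrand as exp(25n ln x − 25x) and set f(x) = 25n ln x − 25x. Then f'(x) = 25n/x − 25 = 0 at x* = 25n/25, and f''(x*) = −25n/x*^2 = −25^2/(25n). Laplace's method (interior maximum) gives
  I(n) ~ e^(f(x*)) · sqrt(2π / |f''(x*)|)
        = exp(25n ln(25n/25) − 25n) · sqrt(2π · 25n / 25^2)
        = (25n/25)^(25n) e^(−25n) · sqrt(2π·25n) / 25
        = (sqrt(2π·25n) / 25) · (25n/(25e))^(25n).
This matches Γ(25n+1)/25^(25n+1) with Stirling applied to Γ.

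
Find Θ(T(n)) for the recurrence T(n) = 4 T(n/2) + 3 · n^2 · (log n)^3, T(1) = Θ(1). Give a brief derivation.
T(n) = Θ(n^2 · (log n)^4)

Here log_2 4 = 2 and f(n) = 3 · n^2 · (log n)^3 = Θ(n^(log_2 4) · (log n)^3). This is the extended Case 2 of the master theorem (f matches the critical exponent up to log factors), giving T(n) = Θ(n^(log_2 4) · (log n)^(3+1)) = Θ(n^2 · (log n)^4).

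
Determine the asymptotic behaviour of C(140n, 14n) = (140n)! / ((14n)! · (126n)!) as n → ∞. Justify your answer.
C(140n, 14n) ~ (10000000000/387420489)^(14n) · sqrt(5/(9π·14n))

Write N = 14n. Apply Stirling to each factorial:
  (10N)! ~ sqrt(2π·10N) · (10N/e)^(10N),
  N! ~ sqrt(2π N) · (N/e)^N,
  (9N)! ~ sqrt(2π·9N) · (9N/e)^(9N).
The exponential factors combine to (10N)^(10N) / (N^N · (9N)^(9N)) = 10^(10N)/9^(9N) = (10^10/9^9)^N = (10000000000/387420489)^N.
The square-root prefactors combine to sqrt(2π·10N) / (sqrt(2π N)·sqrt(2π·9N)) = sqrt(10 / (2π·9·N)) = sqrt(5/(9π·14n)).
Substituting N = 14n: C(140n, 14n) ~ (10000000000/387420489)^(14n) · sqrt(5/(9π·14n)).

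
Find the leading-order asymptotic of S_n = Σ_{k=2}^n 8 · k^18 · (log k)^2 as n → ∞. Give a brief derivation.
S_n ~ 8 · n^19 · (log n)^2 / 19

By integral comparison, S_n = ∫_1^n 8 · x^18 · (log x)^2 dx + O(n^18 · (log n)^2). For the integral, the leading term of ∫_1^n x^18 (log x)^2 dx is n^19/19 · (log n)^2 (by repeated integration by parts; each step lowers the log-exponent and produces a relatively O(1/log n) correction). Hence S_n ~ 8 · n^19 · (log n)^2 / 19.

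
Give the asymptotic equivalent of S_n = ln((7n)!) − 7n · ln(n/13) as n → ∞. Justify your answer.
S_n ~ 7n · (ln 91 − 1) + O(ln n)

Stirling: ln((7n)!) = 7n ln(7n) − 7n + O(ln n).
  S_n = 7n ln(7n) − 7n − 7n ln(n/13) + O(ln n)
      = 7n ln(7n) − 7n ln n + 7n ln 13 − 7n + O(ln n)
      = 7n ln 7 + 7n ln 13 − 7n + O(ln n)
      = 7n (ln 91 − 1) + O(ln n).
Numerically ln(91) − 1 ≈ 3.5109.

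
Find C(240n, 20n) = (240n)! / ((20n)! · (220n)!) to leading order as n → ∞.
C(240n, 20n) ~ (8916100448256/285311670611)^(20n) · sqrt(6/(11π·20n))

Write N = 20n. Apply Stirling to each factorial:
  (12N)! ~ sqrt(2π·12N) · (12N/e)^(12N),
  N! ~ sqrt(2π N) · (N/e)^N,
  (11N)! ~ sqrt(2π·11N) · (11N/e)^(11N).
The exponential factors combine to (12N)^(12N) / (N^N · (11N)^(11N)) = 12^(12N)/11^(11N) = (12^12/11^11)^N = (8916100448256/285311670611)^N.
The square-root prefactors combine to sqrt(2π·12N) / (sqrt(2π N)·sqrt(2π·11N)) = sqrt(12 / (2π·11·N)) = sqrt(6/(11π·20n)).
Substituting N = 20n: C(240n, 20n) ~ (8916100448256/285311670611)^(20n) · sqrt(6/(11π·20n)).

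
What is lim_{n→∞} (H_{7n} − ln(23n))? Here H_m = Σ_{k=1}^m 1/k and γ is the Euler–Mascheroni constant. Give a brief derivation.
lim = ln(7/23) + γ

By Euler-Maclaurin, H_m = ln m + γ + O(1/m). So
  H_{7n} − ln(23n) = ln(7n) + γ − ln(23n) + O(1/n)
                       = ln(7/23) + γ + O(1/n).
Hence the limit is ln(7/23) + γ.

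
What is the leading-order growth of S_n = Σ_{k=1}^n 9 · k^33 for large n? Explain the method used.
S_n ~ 9 · n^34 / 34

By integral comparison (Euler-Maclaurin), Σ_{k=1}^n 9 · k^33 = 9 · ∫_0^n x^33 dx + O(n^33) = 9 · n^34/34 + O(n^33). (Equivalently, Faulhaber's formula gives the same leading term.)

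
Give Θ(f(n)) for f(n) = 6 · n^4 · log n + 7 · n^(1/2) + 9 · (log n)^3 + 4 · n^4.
f(n) ∈ Θ(n^4 · log n)

Compare the terms by growth order. For large n, n^a · (log n)^b dominates n^a' · (log n)^b' iff a > a', or (a = a' and b > b'). Ranking the 4 terms shows the dominant one is 6 · n^4 · log n. Hence f(n) ∈ Θ(n^4 · log n).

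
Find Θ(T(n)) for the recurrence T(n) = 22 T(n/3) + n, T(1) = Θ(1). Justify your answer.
T(n) = Θ(n^(log_3 22))

Master theorem: compare f(n) = n to n^(log_3 22) where log_3 22 ≈ 2.814. Since 1 < log_3 22, we have f(n) = O(n^(log_3 22 − ε)) for some ε > 0 — Case 1. Hence T(n) = Θ(n^(log_3 22)).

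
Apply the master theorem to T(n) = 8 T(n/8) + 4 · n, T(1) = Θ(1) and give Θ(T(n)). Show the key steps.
T(n) = Θ(n log n)

log_8 8 = 1, and f(n) = 4 · n = Θ(n^(log_8 8)). This is Case 2 of the master theorem: T(n) = Θ(f(n) · log n) = Θ(n log n).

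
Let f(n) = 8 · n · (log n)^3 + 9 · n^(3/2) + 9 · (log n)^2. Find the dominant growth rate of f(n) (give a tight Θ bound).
f(n) ∈ Θ(n^(3/2))

Compare the terms by growth order. For large n, n^a · (log n)^b dominates n^a' · (log n)^b' iff a > a', or (a = a' and b > b'). Ranking the 3 terms shows the dominant one is 9 · n^(3/2). Hence f(n) ∈ Θ(n^(3/2)).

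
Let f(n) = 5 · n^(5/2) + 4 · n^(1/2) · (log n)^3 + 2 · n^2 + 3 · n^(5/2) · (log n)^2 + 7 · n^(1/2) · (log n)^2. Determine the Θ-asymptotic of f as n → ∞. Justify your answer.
f(n) ∈ Θ(n^(5/2) · (log n)^2)

Compare the terms by growth order. For large n, n^a · (log n)^b dominates n^a' · (log n)^b' iff a > a', or (a = a' and b > b'). Ranking the 5 terms shows the dominant one is 3 · n^(5/2) · (log n)^2. Hence f(n) ∈ Θ(n^(5/2) · (log n)^2).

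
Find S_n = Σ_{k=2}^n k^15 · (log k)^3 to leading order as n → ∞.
S_n ~ n^16 · (log n)^3 / 16

By integral comparison, S_n = ∫_1^n x^15 · (log x)^3 dx + O(n^15 · (log n)^3). For the integral, the leading term of ∫_1^n x^15 (log x)^3 dx is n^16/16 · (log n)^3 (by repeated integration by parts; each step lowers the log-exponent and produces a relatively O(1/log n) correction). Hence S_n ~ n^16 · (log n)^3 / 16.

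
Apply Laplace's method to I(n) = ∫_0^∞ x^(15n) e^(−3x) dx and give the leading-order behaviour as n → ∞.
I(n) ~ (sqrt(2π·15n) / 3) · (15n/(3e))^(15n)

Write the integrand as exp(15n ln x − 3x) and set f(x) = 15n ln x − 3x. Then f'(x) = 15n/x − 3 = 0 at x* = 15n/3, and f''(x*) = −15n/x*^2 = −3^2/(15n). Laplace's method (interior maximum) gives
  I(n) ~ e^(f(x*)) · sqrt(2π / |f''(x*)|)
        = exp(15n ln(15n/3) − 15n) · sqrt(2π · 15n / 3^2)
        = (15n/3)^(15n) e^(−15n) · sqrt(2π·15n) / 3
        = (sqrt(2π·15n) / 3) · (15n/(3e))^(15n).
This matches Γ(15n+1)/3^(15n+1) with Stirling applied to Γ.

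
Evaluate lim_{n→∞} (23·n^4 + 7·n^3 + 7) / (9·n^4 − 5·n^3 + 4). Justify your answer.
lim = 23/9

For large n the leading n^4 terms dominate both numerator and denominator. Dividing top and bottom by n^4, every other term tends to 0, leaving 23/9.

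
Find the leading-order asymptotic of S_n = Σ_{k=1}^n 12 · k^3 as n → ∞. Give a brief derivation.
S_n ~ 3 · n^4

By integral comparison (Euler-Maclaurin), Σ_{k=1}^n 12 · k^3 = 12 · ∫_0^n x^3 dx + O(n^3) = 12 · n^4/4 = 3 · n^4 + O(n^3). (Equivalently, Faulhaber's formula gives the same leading term.)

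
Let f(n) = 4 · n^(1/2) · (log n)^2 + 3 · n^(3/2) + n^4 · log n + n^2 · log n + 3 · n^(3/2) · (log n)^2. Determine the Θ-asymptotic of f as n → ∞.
f(n) ∈ Θ(n^4 · log n)

Compare the terms by growth order. For large n, n^a · (log n)^b dominates n^a' · (log n)^b' iff a > a', or (a = a' and b > b'). Ranking the 5 terms shows the dominant one is n^4 · log n. Hence f(n) ∈ Θ(n^4 · log n).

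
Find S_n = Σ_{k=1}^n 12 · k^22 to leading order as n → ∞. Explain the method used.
S_n ~ 12 · n^23 / 23

By integral comparison (Euler-Maclaurin), Σ_{k=1}^n 12 · k^22 = 12 · ∫_0^n x^22 dx + O(n^22) = 12 · n^23/23 + O(n^22). (Equivalently, Faulhaber's formula gives the same leading term.)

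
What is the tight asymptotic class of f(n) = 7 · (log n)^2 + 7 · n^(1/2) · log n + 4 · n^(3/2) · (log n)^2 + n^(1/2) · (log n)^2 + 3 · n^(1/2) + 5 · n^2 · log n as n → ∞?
f(n) ∈ Θ(n^2 · log n)

Compare the terms by growth order. For large n, n^a · (log n)^b dominates n^a' · (log n)^b' iff a > a', or (a = a' and b > b'). Ranking the 6 terms shows the dominant one is 5 · n^2 · log n. Hence f(n) ∈ Θ(n^2 · log n).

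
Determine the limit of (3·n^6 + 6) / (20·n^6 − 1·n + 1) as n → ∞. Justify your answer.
lim = 3/20

For large n the leading n^6 terms dominate both numerator and denominator. Dividing top and bottom by n^6, every other term tends to 0, leaving 3/20.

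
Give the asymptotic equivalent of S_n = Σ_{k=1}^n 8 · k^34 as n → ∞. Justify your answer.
S_n ~ 8 · n^35 / 35

By integral comparison (Euler-Maclaurin), Σ_{k=1}^n 8 · k^34 = 8 · ∫_0^n x^34 dx + O(n^34) = 8 · n^35/35 + O(n^34). (Equivalently, Faulhaber's formula gives the same leading term.)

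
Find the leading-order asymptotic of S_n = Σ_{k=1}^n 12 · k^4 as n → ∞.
S_n ~ 12 · n^5 / 5

By integral comparison (Euler-Maclaurin), Σ_{k=1}^n 12 · k^4 = 12 · ∫_0^n x^4 dx + O(n^4) = 12 · n^5/5 + O(n^4). (Equivalently, Faulhaber's formula gives the same leading term.)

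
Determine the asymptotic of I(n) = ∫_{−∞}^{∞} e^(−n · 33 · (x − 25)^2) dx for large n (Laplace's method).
I(n) = sqrt(π/(33n))

Here φ(x) = 33 · (x − 25)^2 has its unique minimum at x* = 25 with φ(x*) = 0 and φ''(x*) = 66. Laplace's method gives
  I(n) ~ e^(−n φ(x*)) · sqrt(2π / (n · φ''(x*))) = sqrt(2π / (66n)) = sqrt(π/(33n)).
This is exact: substituting u = (x − 25)·sqrt(33n) gives I(n) = (1/sqrt(33n)) ∫_{−∞}^{∞} e^(−u^2) du = sqrt(π/(33n)).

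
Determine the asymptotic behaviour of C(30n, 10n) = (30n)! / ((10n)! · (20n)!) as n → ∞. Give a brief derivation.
C(30n, 10n) ~ (27/4)^(10n) · sqrt(3/(4π·10n))

Write N = 10n. Apply Stirling to each factorial:
  (3N)! ~ sqrt(2π·3N) · (3N/e)^(3N),
  N! ~ sqrt(2π N) · (N/e)^N,
  (2N)! ~ sqrt(2π·2N) · (2N/e)^(2N).
The exponential factors combine to (3N)^(3N) / (N^N · (2N)^(2N)) = 3^(3N)/2^(2N) = (3^3/2^2)^N = (27/4)^N.
The square-root prefactors combine to sqrt(2π·3N) / (sqrt(2π N)·sqrt(2π·2N)) = sqrt(3 / (2π·2·N)) = sqrt(3/(4π·10n)).
Substituting N = 10n: C(30n, 10n) ~ (27/4)^(10n) · sqrt(3/(4π·10n)).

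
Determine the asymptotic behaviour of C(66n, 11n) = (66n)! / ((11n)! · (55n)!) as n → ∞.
C(66n, 11n) ~ (46656/3125)^(11n) · sqrt(3/(5π·11n))

Write N = 11n. Apply Stirling to each factorial:
  (6N)! ~ sqrt(2π·6N) · (6N/e)^(6N),
  N! ~ sqrt(2π N) · (N/e)^N,
  (5N)! ~ sqrt(2π·5N) · (5N/e)^(5N).
The exponential factors combine to (6N)^(6N) / (N^N · (5N)^(5N)) = 6^(6N)/5^(5N) = (6^6/5^5)^N = (46656/3125)^N.
The square-root prefactors combine to sqrt(2π·6N) / (sqrt(2π N)·sqrt(2π·5N)) = sqrt(6 / (2π·5·N)) = sqrt(3/(5π·11n)).
Substituting N = 11n: C(66n, 11n) ~ (46656/3125)^(11n) · sqrt(3/(5π·11n)).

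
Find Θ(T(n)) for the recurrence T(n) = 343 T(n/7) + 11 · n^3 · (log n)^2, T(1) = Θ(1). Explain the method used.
T(n) = Θ(n^3 · (log n)^3)

Here log_7 343 = 3 and f(n) = 11 · n^3 · (log n)^2 = Θ(n^(log_7 343) · (log n)^2). This is the extended Case 2 of the master theorem (f matches the critical exponent up to log factors), giving T(n) = Θ(n^(log_7 343) · (log n)^(2+1)) = Θ(n^3 · (log n)^3).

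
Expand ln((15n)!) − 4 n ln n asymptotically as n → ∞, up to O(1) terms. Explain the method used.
ln((15n)!) − 4 n ln n = 11 n ln n + 15(ln 15 − 1) n + (1/2) ln(2π·15n) + O(1/n)

Stirling: ln((15n)!) = 15n ln(15n) − 15n + (1/2) ln(2π·15n) + O(1/n).
Expand 15n ln(15n) = 15n (ln n + ln 15) = 15n ln n + 15n ln 15.
Subtract 4n ln n: leading term is (15 − 4) n ln n = 11 n ln n. The next term is 15n ln 15 − 15n = 15(ln 15 − 1) n. Then the (1/2) ln(2π·15n) correction.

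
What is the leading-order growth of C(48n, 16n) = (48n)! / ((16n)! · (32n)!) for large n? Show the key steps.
C(48n, 16n) ~ (27/4)^(16n) · sqrt(3/(4π·16n))

Write N = 16n. Apply Stirling to each factorial:
  (3N)! ~ sqrt(2π·3N) · (3N/e)^(3N),
  N! ~ sqrt(2π N) · (N/e)^N,
  (2N)! ~ sqrt(2π·2N) · (2N/e)^(2N).
The exponential factors combine to (3N)^(3N) / (N^N · (2N)^(2N)) = 3^(3N)/2^(2N) = (3^3/2^2)^N = (27/4)^N.
The square-root prefactors combine to sqrt(2π·3N) / (sqrt(2π N)·sqrt(2π·2N)) = sqrt(3 / (2π·2·N)) = sqrt(3/(4π·16n)).
Substituting N = 16n: C(48n, 16n) ~ (27/4)^(16n) · sqrt(3/(4π·16n)).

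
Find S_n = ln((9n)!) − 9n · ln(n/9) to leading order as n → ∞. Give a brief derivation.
S_n ~ 9n · (ln 81 − 1) + O(ln n)

Stirling: ln((9n)!) = 9n ln(9n) − 9n + O(ln n).
  S_n = 9n ln(9n) − 9n − 9n ln(n/9) + O(ln n)
      = 9n ln(9n) − 9n ln n + 9n ln 9 − 9n + O(ln n)
      = 9n ln 9 + 9n ln 9 − 9n + O(ln n)
      = 9n (ln 81 − 1) + O(ln n).
Numerically ln(81) − 1 ≈ 3.3944.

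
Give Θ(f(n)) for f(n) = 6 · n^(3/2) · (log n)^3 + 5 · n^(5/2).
f(n) ∈ Θ(n^(5/2))

Compare the terms by growth order. For large n, n^a · (log n)^b dominates n^a' · (log n)^b' iff a > a', or (a = a' and b > b'). Ranking the 2 terms shows the dominant one is 5 · n^(5/2). Hence f(n) ∈ Θ(n^(5/2)).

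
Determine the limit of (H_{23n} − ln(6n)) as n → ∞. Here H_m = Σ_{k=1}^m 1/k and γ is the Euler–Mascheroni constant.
lim = ln(23/6) + γ

By Euler-Maclaurin, H_m = ln m + γ + O(1/m). So
  H_{23n} − ln(6n) = ln(23n) + γ − ln(6n) + O(1/n)
                       = ln(23/6) + γ + O(1/n).
Hence the limit is ln(23/6) + γ.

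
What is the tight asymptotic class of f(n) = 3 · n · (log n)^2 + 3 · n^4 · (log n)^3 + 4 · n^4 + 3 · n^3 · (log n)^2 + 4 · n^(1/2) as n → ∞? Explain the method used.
f(n) ∈ Θ(n^4 · (log n)^3)

Compare the terms by growth order. For large n, n^a · (log n)^b dominates n^a' · (log n)^b' iff a > a', or (a = a' and b > b'). Ranking the 5 terms shows the dominant one is 3 · n^4 · (log n)^3. Hence f(n) ∈ Θ(n^4 · (log n)^3).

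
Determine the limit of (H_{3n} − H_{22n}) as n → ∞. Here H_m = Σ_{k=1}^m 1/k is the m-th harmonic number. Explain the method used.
lim = ln(3/22)

Euler-Maclaurin gives H_m = ln m + γ + 1/(2m) + O(1/m^2). The γ and O(1/m) terms cancel in the difference:
  H_{3n} − H_{22n} = ln(3n) − ln(22n) + O(1/n) = ln(3/22) + O(1/n).
Hence the limit is ln(3/22).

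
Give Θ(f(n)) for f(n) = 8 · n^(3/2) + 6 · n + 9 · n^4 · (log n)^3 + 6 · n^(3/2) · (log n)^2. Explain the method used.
f(n) ∈ Θ(n^4 · (log n)^3)

Compare the terms by growth order. For large n, n^a · (log n)^b dominates n^a' · (log n)^b' iff a > a', or (a = a' and b > b'). Ranking the 4 terms shows the dominant one is 9 · n^4 · (log n)^3. Hence f(n) ∈ Θ(n^4 · (log n)^3).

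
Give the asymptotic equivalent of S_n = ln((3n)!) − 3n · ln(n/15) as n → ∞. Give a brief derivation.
S_n ~ 3n · (ln 45 − 1) + O(ln n)

Stirling: ln((3n)!) = 3n ln(3n) − 3n + O(ln n).
  S_n = 3n ln(3n) − 3n − 3n ln(n/15) + O(ln n)
      = 3n ln(3n) − 3n ln n + 3n ln 15 − 3n + O(ln n)
      = 3n ln 3 + 3n ln 15 − 3n + O(ln n)
      = 3n (ln 45 − 1) + O(ln n).
Numerically ln(45) − 1 ≈ 2.8067.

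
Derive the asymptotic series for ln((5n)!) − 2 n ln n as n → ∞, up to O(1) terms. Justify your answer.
ln((5n)!) − 2 n ln n = 3 n ln n + 5(ln 5 − 1) n + (1/2) ln(2π·5n) + O(1/n)

Stirling: ln((5n)!) = 5n ln(5n) − 5n + (1/2) ln(2π·5n) + O(1/n).
Expand 5n ln(5n) = 5n (ln n + ln 5) = 5n ln n + 5n ln 5.
Subtract 2n ln n: leading term is (5 − 2) n ln n = 3 n ln n. The next term is 5n ln 5 − 5n = 5(ln 5 − 1) n. Then the (1/2) ln(2π·5n) correction.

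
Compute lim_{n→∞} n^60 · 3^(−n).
lim = 0

Exponentials with base > 1 dominate every fixed polynomial: for any fixed c, n^c / 3^n → 0 as n → ∞ (e.g. by the ratio test, or by writing 3^n = e^(n ln 3) and noting e^(n ln 3) / n^c → ∞). Hence n^60 · 3^(−n) = n^60 / 3^n → 0.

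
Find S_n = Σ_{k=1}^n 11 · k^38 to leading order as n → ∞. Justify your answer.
S_n ~ 11 · n^39 / 39

By integral comparison (Euler-Maclaurin), Σ_{k=1}^n 11 · k^38 = 11 · ∫_0^n x^38 dx + O(n^38) = 11 · n^39/39 + O(n^38). (Equivalently, Faulhaber's formula gives the same leading term.)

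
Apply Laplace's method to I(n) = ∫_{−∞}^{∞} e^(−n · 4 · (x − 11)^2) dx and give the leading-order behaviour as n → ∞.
I(n) = sqrt(π/(4n))

Here φ(x) = 4 · (x − 11)^2 has its unique minimum at x* = 11 with φ(x*) = 0 and φ''(x*) = 8. Laplace's method gives
  I(n) ~ e^(−n φ(x*)) · sqrt(2π / (n · φ''(x*))) = sqrt(2π / (8n)) = sqrt(π/(4n)).
This is exact: substituting u = (x − 11)·sqrt(4n) gives I(n) = (1/sqrt(4n)) ∫_{−∞}^{∞} e^(−u^2) du = sqrt(π/(4n)).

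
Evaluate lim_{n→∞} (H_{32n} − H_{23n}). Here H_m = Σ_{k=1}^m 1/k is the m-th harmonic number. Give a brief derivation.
lim = ln(32/23)

Euler-Maclaurin gives H_m = ln m + γ + 1/(2m) + O(1/m^2). The γ and O(1/m) terms cancel in the difference:
  H_{32n} − H_{23n} = ln(32n) − ln(23n) + O(1/n) = ln(32/23) + O(1/n).
Hence the limit is ln(32/23).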